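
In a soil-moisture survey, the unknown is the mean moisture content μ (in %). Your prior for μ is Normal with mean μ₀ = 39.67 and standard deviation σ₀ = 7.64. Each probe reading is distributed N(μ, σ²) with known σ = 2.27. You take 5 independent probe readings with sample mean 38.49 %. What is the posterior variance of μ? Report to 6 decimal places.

1.012700

For Normal data with known variance σ², a Normal(μ₀, σ₀²) prior on μ is conjugate. Posterior precision = 1/σ₀² + n/σ²; posterior mean is the precision-weighted average of μ₀ and x̄.
σ₀² = 7.64² = 58.3696, σ² = 2.27² = 5.1529; σ² + n·σ₀² = 5.1529 + 5·58.3696 = 297.0009.
Posterior precision = 1/σ₀² + n/σ² = 1/58.3696 + 5/5.1529 = (σ² + n·σ₀²)/(σ₀²σ²) = 297.0009/(58.3696·5.1529); posterior variance σₙ² = σ₀²σ²/(σ² + n·σ₀²) = 58.3696·5.1529/297.0009 = 1.012700.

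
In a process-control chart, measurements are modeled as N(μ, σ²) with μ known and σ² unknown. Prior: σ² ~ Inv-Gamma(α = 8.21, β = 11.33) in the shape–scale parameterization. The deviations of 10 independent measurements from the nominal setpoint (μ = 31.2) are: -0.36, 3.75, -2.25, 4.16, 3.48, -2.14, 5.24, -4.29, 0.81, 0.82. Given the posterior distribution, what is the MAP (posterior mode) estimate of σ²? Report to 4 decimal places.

4.3315

With known mean μ and an Inverse-Gamma(α, β) prior on σ², the Normal likelihood is conjugate: posterior is Inv-Gamma(α + n/2, β + Σ(xᵢ−μ)²/2).
Σ(xᵢ−μ)² = (-0.36)² + (3.75)² + (-2.25)² + (4.16)² + (3.48)² + (-2.14)² + (5.24)² + (-4.29)² + (0.81)² + (0.82)² = 100.4404.
Posterior: Inv-Gamma(8.21 + 10/2, 11.33 + 100.4404/2) = Inv-Gamma(13.21, 61.55020).
Mode = β/(α+1) = 61.55020/14.21 = 4.3315.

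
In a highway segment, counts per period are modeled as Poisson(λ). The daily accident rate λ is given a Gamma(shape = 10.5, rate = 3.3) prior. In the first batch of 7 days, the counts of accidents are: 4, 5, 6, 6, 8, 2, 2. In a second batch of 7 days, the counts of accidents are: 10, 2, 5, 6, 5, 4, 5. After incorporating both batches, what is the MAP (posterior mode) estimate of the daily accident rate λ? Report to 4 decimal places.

With a Gamma(shape α, rate β) prior, the Poisson likelihood is conjugate: the posterior is Gamma(α + ΣXᵢ, β + n).
Batch 1: sum of counts S = 33 over n = 7 days.
After batch 1: Gamma(α+S, β+n) = Gamma(10.5+33, 3.3+7) = Gamma(43.5, 10.3).
Batch 2: sum of counts S = 37 over n = 7 days.
After batch 2: Gamma(α+S, β+n) = Gamma(43.5+37, 10.3+7) = Gamma(80.5, 17.3).
Mode of Gamma(α,β) for α≥1 is (α−1)/β = 79.5/17.3 = 4.5954.

4.5954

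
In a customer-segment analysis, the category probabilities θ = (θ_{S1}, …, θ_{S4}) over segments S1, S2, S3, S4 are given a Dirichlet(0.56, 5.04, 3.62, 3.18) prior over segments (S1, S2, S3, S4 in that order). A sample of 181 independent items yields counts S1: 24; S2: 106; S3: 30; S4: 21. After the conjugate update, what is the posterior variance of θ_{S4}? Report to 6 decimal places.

0.000563

The Dirichlet prior is conjugate to the Multinomial likelihood: each posterior αⱼ = prior αⱼ + observed count nⱼ.
Posterior concentration: (24.56, 111.04, 33.62, 24.18), total = 193.40.
Var[θ_j] = α_j(Σα−α_j)/((Σα)²(Σα+1)) = 24.18·169.22/(193.40²·194.40) = 0.000563.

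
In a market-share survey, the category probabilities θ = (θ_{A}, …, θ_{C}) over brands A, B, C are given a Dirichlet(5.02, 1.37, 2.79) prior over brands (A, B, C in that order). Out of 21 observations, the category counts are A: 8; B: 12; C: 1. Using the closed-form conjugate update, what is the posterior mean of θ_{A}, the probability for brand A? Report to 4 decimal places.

The Dirichlet prior is conjugate to the Multinomial likelihood: each posterior αⱼ = prior αⱼ + observed count nⱼ.
Posterior concentration: (13.02, 13.37, 3.79), total = 30.18.
E[θ_{A}|data] = α_{A}/Σα = 13.02/30.18 = 0.4314.

0.4314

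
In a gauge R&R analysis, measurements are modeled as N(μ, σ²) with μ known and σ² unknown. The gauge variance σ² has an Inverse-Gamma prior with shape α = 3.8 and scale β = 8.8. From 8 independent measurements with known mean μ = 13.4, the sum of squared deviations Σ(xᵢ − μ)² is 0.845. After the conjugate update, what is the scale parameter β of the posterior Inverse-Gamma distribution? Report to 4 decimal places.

With known mean μ and an Inverse-Gamma(α, β) prior on σ², the Normal likelihood is conjugate: posterior is Inv-Gamma(α + n/2, β + Σ(xᵢ−μ)²/2).
Posterior: Inv-Gamma(3.8 + 8/2, 8.8 + 0.845/2) = Inv-Gamma(7.80, 9.2225).
Posterior β = 9.2225.

9.2225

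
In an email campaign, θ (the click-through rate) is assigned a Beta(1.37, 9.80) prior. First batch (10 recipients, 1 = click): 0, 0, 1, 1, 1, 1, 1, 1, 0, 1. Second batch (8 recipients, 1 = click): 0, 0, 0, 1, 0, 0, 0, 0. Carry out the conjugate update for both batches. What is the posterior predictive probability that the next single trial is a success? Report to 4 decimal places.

The Beta prior is conjugate to a Binomial/Bernoulli likelihood; the update adds successes to α and failures to β.
After batch 1: Beta(1.37+7, 9.80+3) = Beta(8.37, 12.80).
After batch 2: Beta(8.37+1, 12.80+7) = Beta(9.37, 19.80).
For a single future Bernoulli trial, P(success | data) = α/(α+β) = 0.3212.

0.3212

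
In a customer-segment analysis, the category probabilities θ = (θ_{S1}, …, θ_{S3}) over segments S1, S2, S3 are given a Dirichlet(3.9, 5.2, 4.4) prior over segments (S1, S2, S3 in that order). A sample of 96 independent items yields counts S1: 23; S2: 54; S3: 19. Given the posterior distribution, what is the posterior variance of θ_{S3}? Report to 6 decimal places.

0.001521

The Dirichlet prior is conjugate to the Multinomial likelihood: each posterior αⱼ = prior αⱼ + observed count nⱼ.
Posterior concentration: (26.9, 59.2, 23.4), total = 109.5.
Var[θ_j] = α_j(Σα−α_j)/((Σα)²(Σα+1)) = 23.4·86.1/(109.5²·110.5) = 0.001521.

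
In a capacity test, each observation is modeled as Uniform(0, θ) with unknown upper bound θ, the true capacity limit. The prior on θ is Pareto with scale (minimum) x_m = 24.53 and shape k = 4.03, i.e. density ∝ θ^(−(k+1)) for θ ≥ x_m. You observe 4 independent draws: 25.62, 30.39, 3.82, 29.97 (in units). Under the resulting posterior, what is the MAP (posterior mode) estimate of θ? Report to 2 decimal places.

A Pareto(scale x_m, shape k) prior on the upper bound θ of Uniform(0, θ) is conjugate: posterior is Pareto(max(x_m, max xᵢ), k + n).
Sample maximum = 30.39; prior scale x_m = 24.53 → posterior scale = max = 30.39.
Posterior shape = 4.03 + 4 = 8.03.
The Pareto density is decreasing on [x_m, ∞), so the mode is x_m = 30.39.

30.39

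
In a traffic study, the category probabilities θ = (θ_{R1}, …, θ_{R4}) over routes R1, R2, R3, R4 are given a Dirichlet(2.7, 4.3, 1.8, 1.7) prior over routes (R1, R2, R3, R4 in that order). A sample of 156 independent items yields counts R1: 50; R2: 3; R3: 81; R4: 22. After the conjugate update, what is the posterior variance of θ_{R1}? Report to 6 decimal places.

0.001292

The Dirichlet prior is conjugate to the Multinomial likelihood: each posterior αⱼ = prior αⱼ + observed count nⱼ.
Posterior concentration: (52.7, 7.3, 82.8, 23.7), total = 166.5.
Var[θ_j] = α_j(Σα−α_j)/((Σα)²(Σα+1)) = 52.7·113.8/(166.5²·167.5) = 0.001292.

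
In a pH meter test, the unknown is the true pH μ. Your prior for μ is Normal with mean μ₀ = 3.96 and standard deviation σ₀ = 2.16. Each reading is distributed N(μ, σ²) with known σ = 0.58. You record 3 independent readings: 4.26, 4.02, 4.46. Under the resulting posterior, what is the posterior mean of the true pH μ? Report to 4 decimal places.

For Normal data with known variance σ², a Normal(μ₀, σ₀²) prior on μ is conjugate. Posterior precision = 1/σ₀² + n/σ²; posterior mean is the precision-weighted average of μ₀ and x̄.
Σxᵢ = 4.26 + 4.02 + 4.46 = 12.74, so n·x̄ = 12.74.
σ₀² = 2.16² = 4.6656, σ² = 0.58² = 0.3364; σ² + n·σ₀² = 0.3364 + 3·4.6656 = 14.3332.
Posterior mean = (μ₀/σ₀² + n·x̄/σ²)/(1/σ₀² + n/σ²) = (σ²·μ₀ + σ₀²·n·x̄)/(σ² + n·σ₀²) = (0.3364·3.96 + 4.6656·12.74)/14.3332 = 60.771888/14.3332 = 4.2399.

4.2399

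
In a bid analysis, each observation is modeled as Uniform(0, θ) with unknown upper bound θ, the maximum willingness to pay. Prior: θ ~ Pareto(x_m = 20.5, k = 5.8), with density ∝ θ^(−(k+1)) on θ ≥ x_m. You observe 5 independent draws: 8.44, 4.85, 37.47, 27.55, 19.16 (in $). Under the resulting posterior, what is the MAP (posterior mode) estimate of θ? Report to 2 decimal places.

37.47

A Pareto(scale x_m, shape k) prior on the upper bound θ of Uniform(0, θ) is conjugate: posterior is Pareto(max(x_m, max xᵢ), k + n).
Sample maximum = 37.47; prior scale x_m = 20.5 → posterior scale = max = 37.47.
Posterior shape = 5.8 + 5 = 10.8.
The Pareto density is decreasing on [x_m, ∞), so the mode is x_m = 37.47.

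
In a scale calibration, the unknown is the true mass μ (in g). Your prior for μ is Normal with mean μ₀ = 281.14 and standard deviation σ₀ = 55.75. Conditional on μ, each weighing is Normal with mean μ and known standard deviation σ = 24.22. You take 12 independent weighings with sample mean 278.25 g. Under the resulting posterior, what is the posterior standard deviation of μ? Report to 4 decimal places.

6.9374

For Normal data with known variance σ², a Normal(μ₀, σ₀²) prior on μ is conjugate. Posterior precision = 1/σ₀² + n/σ²; posterior mean is the precision-weighted average of μ₀ and x̄.
σ₀² = 55.75² = 3108.0625, σ² = 24.22² = 586.6084; σ² + n·σ₀² = 586.6084 + 12·3108.0625 = 37883.3584.
Posterior precision = 1/σ₀² + n/σ² = 1/3108.0625 + 12/586.6084 = (σ² + n·σ₀²)/(σ₀²σ²) = 37883.3584/(3108.0625·586.6084); posterior variance σₙ² = σ₀²σ²/(σ² + n·σ₀²) = 3108.0625·586.6084/37883.3584 = 48.127084.
Posterior SD = √σₙ² = √(3108.0625·586.6084/37883.3584) = 6.9374.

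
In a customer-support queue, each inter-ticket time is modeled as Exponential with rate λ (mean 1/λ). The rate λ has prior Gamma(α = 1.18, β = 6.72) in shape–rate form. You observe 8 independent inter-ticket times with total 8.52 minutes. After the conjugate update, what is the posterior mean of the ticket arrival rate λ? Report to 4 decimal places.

With a Gamma(shape α, rate β) prior on the exponential rate λ, the posterior after n observations with total T = Σxᵢ is Gamma(α+n, β+T).
Posterior: Gamma(1.18+8, 6.72+8.52) = Gamma(9.18, 15.24).
Posterior mean of λ = α/β = 9.18/15.24 = 0.6024.

0.6024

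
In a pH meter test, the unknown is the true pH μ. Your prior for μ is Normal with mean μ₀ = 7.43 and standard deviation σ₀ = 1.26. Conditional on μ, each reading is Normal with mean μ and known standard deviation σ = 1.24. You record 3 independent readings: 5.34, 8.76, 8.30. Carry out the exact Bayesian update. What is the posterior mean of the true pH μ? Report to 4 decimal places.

For Normal data with known variance σ², a Normal(μ₀, σ₀²) prior on μ is conjugate. Posterior precision = 1/σ₀² + n/σ²; posterior mean is the precision-weighted average of μ₀ and x̄.
Σxᵢ = 5.34 + 8.76 + 8.30 = 22.4, so n·x̄ = 22.4.
σ₀² = 1.26² = 1.5876, σ² = 1.24² = 1.5376; σ² + n·σ₀² = 1.5376 + 3·1.5876 = 6.3004.
Posterior mean = (μ₀/σ₀² + n·x̄/σ²)/(1/σ₀² + n/σ²) = (σ²·μ₀ + σ₀²·n·x̄)/(σ² + n·σ₀²) = (1.5376·7.43 + 1.5876·22.4)/6.3004 = 46.986608/6.3004 = 7.4577.

7.4577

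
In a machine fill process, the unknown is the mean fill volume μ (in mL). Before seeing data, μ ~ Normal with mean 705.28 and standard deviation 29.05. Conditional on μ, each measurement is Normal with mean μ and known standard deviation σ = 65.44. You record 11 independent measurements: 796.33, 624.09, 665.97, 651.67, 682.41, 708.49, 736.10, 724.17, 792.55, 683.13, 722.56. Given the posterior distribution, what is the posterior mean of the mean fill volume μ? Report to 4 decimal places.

For Normal data with known variance σ², a Normal(μ₀, σ₀²) prior on μ is conjugate. Posterior precision = 1/σ₀² + n/σ²; posterior mean is the precision-weighted average of μ₀ and x̄.
Σxᵢ = 796.33 + 624.09 + 665.97 + 651.67 + 682.41 + 708.49 + 736.10 + 724.17 + 792.55 + 683.13 + 722.56 = 7787.47, so n·x̄ = 7787.47.
σ₀² = 29.05² = 843.9025, σ² = 65.44² = 4282.3936; σ² + n·σ₀² = 4282.3936 + 11·843.9025 = 13565.3211.
Posterior mean = (μ₀/σ₀² + n·x̄/σ²)/(1/σ₀² + n/σ²) = (σ²·μ₀ + σ₀²·n·x̄)/(σ² + n·σ₀²) = (4282.3936·705.28 + 843.9025·7787.47)/13565.3211 = 9592151.959883/13565.3211 = 707.1084.

707.1084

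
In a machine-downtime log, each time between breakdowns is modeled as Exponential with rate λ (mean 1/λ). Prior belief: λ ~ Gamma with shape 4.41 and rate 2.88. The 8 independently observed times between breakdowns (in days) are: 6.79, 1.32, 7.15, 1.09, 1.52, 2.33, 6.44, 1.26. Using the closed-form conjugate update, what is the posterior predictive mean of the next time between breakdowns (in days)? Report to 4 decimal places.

2.6976

With a Gamma(shape α, rate β) prior on the exponential rate λ, the posterior after n observations with total T = Σxᵢ is Gamma(α+n, β+T).
Sum of observations T = 27.90 days; n = 8.
Posterior: Gamma(4.41+8, 2.88+27.90) = Gamma(12.41, 30.78).
The predictive distribution for the next observation is Lomax; its mean is β/(α−1) = 30.78/11.41 = 2.6976.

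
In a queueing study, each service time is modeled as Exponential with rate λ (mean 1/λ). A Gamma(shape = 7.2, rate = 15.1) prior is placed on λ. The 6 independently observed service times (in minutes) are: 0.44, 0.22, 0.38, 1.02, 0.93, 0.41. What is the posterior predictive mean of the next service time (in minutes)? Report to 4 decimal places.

1.5164

With a Gamma(shape α, rate β) prior on the exponential rate λ, the posterior after n observations with total T = Σxᵢ is Gamma(α+n, β+T).
Sum of observations T = 3.40 minutes; n = 6.
Posterior: Gamma(7.2+6, 15.1+3.40) = Gamma(13.2, 18.50).
The predictive distribution for the next observation is Lomax; its mean is β/(α−1) = 18.50/12.2 = 1.5164.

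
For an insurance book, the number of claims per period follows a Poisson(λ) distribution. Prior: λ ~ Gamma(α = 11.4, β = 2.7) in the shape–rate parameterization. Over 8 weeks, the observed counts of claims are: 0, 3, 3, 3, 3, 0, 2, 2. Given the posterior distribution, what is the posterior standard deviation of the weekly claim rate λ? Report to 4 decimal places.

0.4892

With a Gamma(shape α, rate β) prior, the Poisson likelihood is conjugate: the posterior is Gamma(α + ΣXᵢ, β + n).
Sum of counts S = 16 over n = 8 weeks.
Posterior: Gamma(α+S, β+n) = Gamma(11.4+16, 2.7+8) = Gamma(27.4, 10.7).
SD = √α/β = √27.4/10.7 = 0.4892.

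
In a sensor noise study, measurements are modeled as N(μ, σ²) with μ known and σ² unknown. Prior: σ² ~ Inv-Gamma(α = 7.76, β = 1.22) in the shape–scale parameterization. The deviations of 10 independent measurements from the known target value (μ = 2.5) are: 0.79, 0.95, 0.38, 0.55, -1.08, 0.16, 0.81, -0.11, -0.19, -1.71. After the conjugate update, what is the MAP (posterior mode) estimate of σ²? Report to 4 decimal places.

0.3355

With known mean μ and an Inverse-Gamma(α, β) prior on σ², the Normal likelihood is conjugate: posterior is Inv-Gamma(α + n/2, β + Σ(xᵢ−μ)²/2).
Σ(xᵢ−μ)² = (0.79)² + (0.95)² + (0.38)² + (0.55)² + (-1.08)² + (0.16)² + (0.81)² + (-0.11)² + (-0.19)² + (-1.71)² = 6.7939.
Posterior: Inv-Gamma(7.76 + 10/2, 1.22 + 6.7939/2) = Inv-Gamma(12.76, 4.61695).
Mode = β/(α+1) = 4.61695/13.76 = 0.3355.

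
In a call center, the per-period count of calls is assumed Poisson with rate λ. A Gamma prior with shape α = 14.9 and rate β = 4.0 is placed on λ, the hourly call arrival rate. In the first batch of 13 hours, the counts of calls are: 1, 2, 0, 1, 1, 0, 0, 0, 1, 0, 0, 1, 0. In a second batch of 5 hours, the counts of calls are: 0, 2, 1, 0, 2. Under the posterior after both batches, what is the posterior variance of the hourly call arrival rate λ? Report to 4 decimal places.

0.0556

With a Gamma(shape α, rate β) prior, the Poisson likelihood is conjugate: the posterior is Gamma(α + ΣXᵢ, β + n).
Batch 1: sum of counts S = 7 over n = 13 hours.
After batch 1: Gamma(α+S, β+n) = Gamma(14.9+7, 4.0+13) = Gamma(21.9, 17.0).
Batch 2: sum of counts S = 5 over n = 5 hours.
After batch 2: Gamma(α+S, β+n) = Gamma(21.9+5, 17.0+5) = Gamma(26.9, 22.0).
Var = α/β² = 26.9/22.0² = 0.0556.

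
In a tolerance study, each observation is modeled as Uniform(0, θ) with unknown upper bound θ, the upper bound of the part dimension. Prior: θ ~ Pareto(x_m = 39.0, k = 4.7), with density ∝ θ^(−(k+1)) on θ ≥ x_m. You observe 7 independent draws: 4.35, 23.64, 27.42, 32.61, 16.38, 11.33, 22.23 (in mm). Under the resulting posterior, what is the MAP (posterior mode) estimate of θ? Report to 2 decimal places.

A Pareto(scale x_m, shape k) prior on the upper bound θ of Uniform(0, θ) is conjugate: posterior is Pareto(max(x_m, max xᵢ), k + n).
Sample maximum = 32.61; prior scale x_m = 39.0 → posterior scale = max = 39.00.
Posterior shape = 4.7 + 7 = 11.7.
The Pareto density is decreasing on [x_m, ∞), so the mode is x_m = 39.00.

39.00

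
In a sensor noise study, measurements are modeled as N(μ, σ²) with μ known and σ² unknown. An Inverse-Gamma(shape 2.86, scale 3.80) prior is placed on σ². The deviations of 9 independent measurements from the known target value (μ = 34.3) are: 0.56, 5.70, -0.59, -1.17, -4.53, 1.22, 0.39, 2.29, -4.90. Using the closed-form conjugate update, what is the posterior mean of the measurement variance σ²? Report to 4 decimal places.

With known mean μ and an Inverse-Gamma(α, β) prior on σ², the Normal likelihood is conjugate: posterior is Inv-Gamma(α + n/2, β + Σ(xᵢ−μ)²/2).
Σ(xᵢ−μ)² = (0.56)² + (5.70)² + (-0.59)² + (-1.17)² + (-4.53)² + (1.22)² + (0.39)² + (2.29)² + (-4.90)² = 85.9361.
Posterior: Inv-Gamma(2.86 + 9/2, 3.80 + 85.9361/2) = Inv-Gamma(7.36, 46.76805).
E[σ²|data] = β/(α−1) = 46.76805/6.36 = 7.3535.

7.3535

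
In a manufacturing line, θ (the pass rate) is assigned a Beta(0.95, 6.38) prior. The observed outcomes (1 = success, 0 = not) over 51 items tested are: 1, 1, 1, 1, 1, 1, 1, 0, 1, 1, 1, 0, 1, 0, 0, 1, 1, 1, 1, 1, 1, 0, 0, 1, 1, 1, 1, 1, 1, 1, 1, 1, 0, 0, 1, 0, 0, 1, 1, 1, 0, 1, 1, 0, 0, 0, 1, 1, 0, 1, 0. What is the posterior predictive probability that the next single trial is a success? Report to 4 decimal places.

The Beta prior is conjugate to a Binomial/Bernoulli likelihood; the update adds successes to α and failures to β.
Posterior: Beta(α+k, β+n−k) = Beta(0.95+35, 6.38+16) = Beta(35.95, 22.38).
For a single future Bernoulli trial, P(success | data) = α/(α+β) = 0.6163.

0.6163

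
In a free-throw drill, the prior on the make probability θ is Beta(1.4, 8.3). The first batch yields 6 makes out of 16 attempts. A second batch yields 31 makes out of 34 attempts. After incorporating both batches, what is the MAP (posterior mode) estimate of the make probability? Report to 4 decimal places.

0.6482

The Beta prior is conjugate to a Binomial/Bernoulli likelihood; the update adds successes to α and failures to β.
After batch 1: Beta(1.4+6, 8.3+10) = Beta(7.4, 18.3).
After batch 2: Beta(7.4+31, 18.3+3) = Beta(38.4, 21.3).
Mode of Beta(a,b) for a,b>1 is (a−1)/(a+b−2) = 37.4/57.7 = 0.6482.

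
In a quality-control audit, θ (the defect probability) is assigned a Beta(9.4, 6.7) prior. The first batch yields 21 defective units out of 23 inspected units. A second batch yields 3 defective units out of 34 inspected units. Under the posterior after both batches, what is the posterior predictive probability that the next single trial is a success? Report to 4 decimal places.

0.4569

The Beta prior is conjugate to a Binomial/Bernoulli likelihood; the update adds successes to α and failures to β.
After batch 1: Beta(9.4+21, 6.7+2) = Beta(30.4, 8.7).
After batch 2: Beta(30.4+3, 8.7+31) = Beta(33.4, 39.7).
For a single future Bernoulli trial, P(success | data) = α/(α+β) = 0.4569.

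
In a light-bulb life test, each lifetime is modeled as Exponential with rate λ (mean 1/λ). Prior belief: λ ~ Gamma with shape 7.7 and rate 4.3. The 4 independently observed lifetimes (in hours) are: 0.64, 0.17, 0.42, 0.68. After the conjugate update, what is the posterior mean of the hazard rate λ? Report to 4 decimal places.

With a Gamma(shape α, rate β) prior on the exponential rate λ, the posterior after n observations with total T = Σxᵢ is Gamma(α+n, β+T).
Sum of observations T = 1.91 hours; n = 4.
Posterior: Gamma(7.7+4, 4.3+1.91) = Gamma(11.7, 6.21).
Posterior mean of λ = α/β = 11.7/6.21 = 1.8841.

1.8841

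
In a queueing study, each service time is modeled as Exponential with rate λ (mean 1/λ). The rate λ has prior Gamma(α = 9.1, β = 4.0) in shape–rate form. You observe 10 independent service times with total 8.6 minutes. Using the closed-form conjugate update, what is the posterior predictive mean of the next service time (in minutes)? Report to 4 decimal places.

0.6961

With a Gamma(shape α, rate β) prior on the exponential rate λ, the posterior after n observations with total T = Σxᵢ is Gamma(α+n, β+T).
Posterior: Gamma(9.1+10, 4.0+8.6) = Gamma(19.1, 12.6).
The predictive distribution for the next observation is Lomax; its mean is β/(α−1) = 12.6/18.1 = 0.6961.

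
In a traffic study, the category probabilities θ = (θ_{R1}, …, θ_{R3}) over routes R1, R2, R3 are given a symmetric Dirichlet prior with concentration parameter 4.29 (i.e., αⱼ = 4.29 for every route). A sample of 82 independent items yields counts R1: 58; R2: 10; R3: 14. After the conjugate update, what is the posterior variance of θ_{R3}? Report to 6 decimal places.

0.001623

The Dirichlet prior is conjugate to the Multinomial likelihood: each posterior αⱼ = prior αⱼ + observed count nⱼ.
Posterior concentration: (62.29, 14.29, 18.29), total = 94.87.
Var[θ_j] = α_j(Σα−α_j)/((Σα)²(Σα+1)) = 18.29·76.58/(94.87²·95.87) = 0.001623.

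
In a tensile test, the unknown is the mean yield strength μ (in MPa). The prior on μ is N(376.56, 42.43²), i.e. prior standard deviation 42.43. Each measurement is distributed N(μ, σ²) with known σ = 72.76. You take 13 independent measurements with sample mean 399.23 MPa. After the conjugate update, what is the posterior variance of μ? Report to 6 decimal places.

332.108580

For Normal data with known variance σ², a Normal(μ₀, σ₀²) prior on μ is conjugate. Posterior precision = 1/σ₀² + n/σ²; posterior mean is the precision-weighted average of μ₀ and x̄.
σ₀² = 42.43² = 1800.3049, σ² = 72.76² = 5294.0176; σ² + n·σ₀² = 5294.0176 + 13·1800.3049 = 28697.9813.
Posterior precision = 1/σ₀² + n/σ² = 1/1800.3049 + 13/5294.0176 = (σ² + n·σ₀²)/(σ₀²σ²) = 28697.9813/(1800.3049·5294.0176); posterior variance σₙ² = σ₀²σ²/(σ² + n·σ₀²) = 1800.3049·5294.0176/28697.9813 = 332.108580.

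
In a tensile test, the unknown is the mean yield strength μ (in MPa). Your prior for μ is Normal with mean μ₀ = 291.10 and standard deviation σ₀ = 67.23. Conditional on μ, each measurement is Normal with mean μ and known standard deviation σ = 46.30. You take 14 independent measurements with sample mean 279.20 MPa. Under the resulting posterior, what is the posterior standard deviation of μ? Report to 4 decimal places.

For Normal data with known variance σ², a Normal(μ₀, σ₀²) prior on μ is conjugate. Posterior precision = 1/σ₀² + n/σ²; posterior mean is the precision-weighted average of μ₀ and x̄.
σ₀² = 67.23² = 4519.8729, σ² = 46.30² = 2143.69; σ² + n·σ₀² = 2143.69 + 14·4519.8729 = 65421.9106.
Posterior precision = 1/σ₀² + n/σ² = 1/4519.8729 + 14/2143.69 = (σ² + n·σ₀²)/(σ₀²σ²) = 65421.9106/(4519.8729·2143.69); posterior variance σₙ² = σ₀²σ²/(σ² + n·σ₀²) = 4519.8729·2143.69/65421.9106 = 148.103384.
Posterior SD = √σₙ² = √(4519.8729·2143.69/65421.9106) = 12.1698.

12.1698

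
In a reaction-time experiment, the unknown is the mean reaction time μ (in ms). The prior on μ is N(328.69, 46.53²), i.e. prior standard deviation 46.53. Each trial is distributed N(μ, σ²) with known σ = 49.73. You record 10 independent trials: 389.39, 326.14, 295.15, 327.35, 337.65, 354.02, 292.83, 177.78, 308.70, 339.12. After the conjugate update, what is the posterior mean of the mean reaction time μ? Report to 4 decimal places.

316.2356

For Normal data with known variance σ², a Normal(μ₀, σ₀²) prior on μ is conjugate. Posterior precision = 1/σ₀² + n/σ²; posterior mean is the precision-weighted average of μ₀ and x̄.
Σxᵢ = 389.39 + 326.14 + 295.15 + 327.35 + 337.65 + 354.02 + 292.83 + 177.78 + 308.70 + 339.12 = 3148.13, so n·x̄ = 3148.13.
σ₀² = 46.53² = 2165.0409, σ² = 49.73² = 2473.0729; σ² + n·σ₀² = 2473.0729 + 10·2165.0409 = 24123.4819.
Posterior mean = (μ₀/σ₀² + n·x̄/σ²)/(1/σ₀² + n/σ²) = (σ²·μ₀ + σ₀²·n·x̄)/(σ² + n·σ₀²) = (2473.0729·328.69 + 2165.0409·3148.13)/24123.4819 = 7628704.540018/24123.4819 = 316.2356.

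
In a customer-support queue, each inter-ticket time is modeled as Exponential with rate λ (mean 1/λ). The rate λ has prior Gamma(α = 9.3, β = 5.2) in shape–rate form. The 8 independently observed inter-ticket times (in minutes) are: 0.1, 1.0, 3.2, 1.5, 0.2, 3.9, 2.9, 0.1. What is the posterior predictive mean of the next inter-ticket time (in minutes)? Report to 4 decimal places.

With a Gamma(shape α, rate β) prior on the exponential rate λ, the posterior after n observations with total T = Σxᵢ is Gamma(α+n, β+T).
Sum of observations T = 12.9 minutes; n = 8.
Posterior: Gamma(9.3+8, 5.2+12.9) = Gamma(17.3, 18.1).
The predictive distribution for the next observation is Lomax; its mean is β/(α−1) = 18.1/16.3 = 1.1104.

1.1104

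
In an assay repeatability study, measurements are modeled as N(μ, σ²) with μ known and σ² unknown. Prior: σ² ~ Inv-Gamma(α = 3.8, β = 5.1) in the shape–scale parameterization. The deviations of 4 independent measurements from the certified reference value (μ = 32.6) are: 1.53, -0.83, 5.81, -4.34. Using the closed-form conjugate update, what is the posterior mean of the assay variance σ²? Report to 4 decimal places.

6.8564

With known mean μ and an Inverse-Gamma(α, β) prior on σ², the Normal likelihood is conjugate: posterior is Inv-Gamma(α + n/2, β + Σ(xᵢ−μ)²/2).
Σ(xᵢ−μ)² = (1.53)² + (-0.83)² + (5.81)² + (-4.34)² = 55.6215.
Posterior: Inv-Gamma(3.8 + 4/2, 5.1 + 55.6215/2) = Inv-Gamma(5.80, 32.91075).
E[σ²|data] = β/(α−1) = 32.91075/4.80 = 6.8564.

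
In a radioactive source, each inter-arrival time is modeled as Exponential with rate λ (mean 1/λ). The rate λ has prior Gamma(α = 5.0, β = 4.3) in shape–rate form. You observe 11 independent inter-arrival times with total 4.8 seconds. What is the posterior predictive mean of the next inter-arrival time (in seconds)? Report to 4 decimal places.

0.6067

With a Gamma(shape α, rate β) prior on the exponential rate λ, the posterior after n observations with total T = Σxᵢ is Gamma(α+n, β+T).
Posterior: Gamma(5.0+11, 4.3+4.8) = Gamma(16.0, 9.1).
The predictive distribution for the next observation is Lomax; its mean is β/(α−1) = 9.1/15.0 = 0.6067.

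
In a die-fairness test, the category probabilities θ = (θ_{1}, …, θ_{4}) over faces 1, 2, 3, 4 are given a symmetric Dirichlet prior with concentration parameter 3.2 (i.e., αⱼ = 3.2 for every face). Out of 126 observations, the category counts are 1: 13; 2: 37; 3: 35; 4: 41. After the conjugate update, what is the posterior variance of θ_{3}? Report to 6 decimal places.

The Dirichlet prior is conjugate to the Multinomial likelihood: each posterior αⱼ = prior αⱼ + observed count nⱼ.
Posterior concentration: (16.2, 40.2, 38.2, 44.2), total = 138.8.
Var[θ_j] = α_j(Σα−α_j)/((Σα)²(Σα+1)) = 38.2·100.6/(138.8²·139.8) = 0.001427.

0.001427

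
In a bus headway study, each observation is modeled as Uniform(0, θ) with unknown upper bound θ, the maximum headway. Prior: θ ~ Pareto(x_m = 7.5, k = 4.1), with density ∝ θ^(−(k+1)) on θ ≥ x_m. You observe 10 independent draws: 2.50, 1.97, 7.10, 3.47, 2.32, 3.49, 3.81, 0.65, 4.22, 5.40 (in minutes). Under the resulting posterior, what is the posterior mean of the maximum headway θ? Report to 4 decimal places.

8.0725

A Pareto(scale x_m, shape k) prior on the upper bound θ of Uniform(0, θ) is conjugate: posterior is Pareto(max(x_m, max xᵢ), k + n).
Sample maximum = 7.10; prior scale x_m = 7.5 → posterior scale = max = 7.50.
Posterior shape = 4.1 + 10 = 14.1.
E[θ|data] = k·x_m/(k−1) = 14.1·7.50/13.1 = 8.0725.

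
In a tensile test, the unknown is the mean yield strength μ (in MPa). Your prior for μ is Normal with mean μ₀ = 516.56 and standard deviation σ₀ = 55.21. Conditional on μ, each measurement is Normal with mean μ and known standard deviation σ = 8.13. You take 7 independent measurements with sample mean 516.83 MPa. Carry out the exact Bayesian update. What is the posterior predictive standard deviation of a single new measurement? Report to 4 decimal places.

For Normal data with known variance σ², a Normal(μ₀, σ₀²) prior on μ is conjugate. Posterior precision = 1/σ₀² + n/σ²; posterior mean is the precision-weighted average of μ₀ and x̄.
σ₀² = 55.21² = 3048.1441, σ² = 8.13² = 66.0969; σ² + n·σ₀² = 66.0969 + 7·3048.1441 = 21403.1056.
Posterior precision = 1/σ₀² + n/σ² = 1/3048.1441 + 7/66.0969 = (σ² + n·σ₀²)/(σ₀²σ²) = 21403.1056/(3048.1441·66.0969); posterior variance σₙ² = σ₀²σ²/(σ² + n·σ₀²) = 3048.1441·66.0969/21403.1056 = 9.413254.
Predictive variance for one new observation = σₙ² + σ² = 3048.1441·66.0969/21403.1056 + 66.0969 = σ²·(σ₀² + 21403.1056)/21403.1056 = 66.0969·24451.2497/21403.1056 = 75.510154; SD = √(66.0969·24451.2497/21403.1056) = 8.6897.

8.6897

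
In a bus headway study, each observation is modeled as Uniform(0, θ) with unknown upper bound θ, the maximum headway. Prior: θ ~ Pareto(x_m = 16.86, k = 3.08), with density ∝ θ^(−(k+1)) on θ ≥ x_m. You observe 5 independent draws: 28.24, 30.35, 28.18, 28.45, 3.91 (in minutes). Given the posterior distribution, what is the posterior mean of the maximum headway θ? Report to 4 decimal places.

A Pareto(scale x_m, shape k) prior on the upper bound θ of Uniform(0, θ) is conjugate: posterior is Pareto(max(x_m, max xᵢ), k + n).
Sample maximum = 30.35; prior scale x_m = 16.86 → posterior scale = max = 30.35.
Posterior shape = 3.08 + 5 = 8.08.
E[θ|data] = k·x_m/(k−1) = 8.08·30.35/7.08 = 34.6367.

34.6367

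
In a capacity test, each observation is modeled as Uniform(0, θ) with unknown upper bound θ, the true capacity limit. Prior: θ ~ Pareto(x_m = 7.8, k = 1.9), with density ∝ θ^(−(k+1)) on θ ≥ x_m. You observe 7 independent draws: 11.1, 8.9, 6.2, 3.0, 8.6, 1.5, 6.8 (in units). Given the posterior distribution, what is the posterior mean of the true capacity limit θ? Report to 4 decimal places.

A Pareto(scale x_m, shape k) prior on the upper bound θ of Uniform(0, θ) is conjugate: posterior is Pareto(max(x_m, max xᵢ), k + n).
Sample maximum = 11.1; prior scale x_m = 7.8 → posterior scale = max = 11.1.
Posterior shape = 1.9 + 7 = 8.9.
E[θ|data] = k·x_m/(k−1) = 8.9·11.1/7.9 = 12.5051.

12.5051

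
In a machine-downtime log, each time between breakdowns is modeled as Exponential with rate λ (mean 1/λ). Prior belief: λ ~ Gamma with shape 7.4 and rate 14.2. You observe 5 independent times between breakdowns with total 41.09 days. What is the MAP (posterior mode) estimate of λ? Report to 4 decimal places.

With a Gamma(shape α, rate β) prior on the exponential rate λ, the posterior after n observations with total T = Σxᵢ is Gamma(α+n, β+T).
Posterior: Gamma(7.4+5, 14.2+41.09) = Gamma(12.4, 55.29).
Mode = (α−1)/β = 0.2062.

0.2062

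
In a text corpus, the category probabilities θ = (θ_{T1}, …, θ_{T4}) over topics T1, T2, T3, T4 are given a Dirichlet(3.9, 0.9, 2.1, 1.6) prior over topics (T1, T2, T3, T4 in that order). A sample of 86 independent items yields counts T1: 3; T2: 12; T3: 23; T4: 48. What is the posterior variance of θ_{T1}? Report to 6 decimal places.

The Dirichlet prior is conjugate to the Multinomial likelihood: each posterior αⱼ = prior αⱼ + observed count nⱼ.
Posterior concentration: (6.9, 12.9, 25.1, 49.6), total = 94.5.
Var[θ_j] = α_j(Σα−α_j)/((Σα)²(Σα+1)) = 6.9·87.6/(94.5²·95.5) = 0.000709.

0.000709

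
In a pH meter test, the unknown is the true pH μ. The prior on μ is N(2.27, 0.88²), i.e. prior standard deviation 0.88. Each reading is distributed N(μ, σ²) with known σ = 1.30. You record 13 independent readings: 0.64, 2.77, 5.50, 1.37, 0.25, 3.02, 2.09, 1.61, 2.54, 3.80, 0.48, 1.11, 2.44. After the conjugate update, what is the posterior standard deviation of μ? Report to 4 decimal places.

0.3336

For Normal data with known variance σ², a Normal(μ₀, σ₀²) prior on μ is conjugate. Posterior precision = 1/σ₀² + n/σ²; posterior mean is the precision-weighted average of μ₀ and x̄.
σ₀² = 0.88² = 0.7744, σ² = 1.30² = 1.69; σ² + n·σ₀² = 1.69 + 13·0.7744 = 11.7572.
Posterior precision = 1/σ₀² + n/σ² = 1/0.7744 + 13/1.69 = (σ² + n·σ₀²)/(σ₀²σ²) = 11.7572/(0.7744·1.69); posterior variance σₙ² = σ₀²σ²/(σ² + n·σ₀²) = 0.7744·1.69/11.7572 = 0.111314.
Posterior SD = √σₙ² = √(0.7744·1.69/11.7572) = 0.3336.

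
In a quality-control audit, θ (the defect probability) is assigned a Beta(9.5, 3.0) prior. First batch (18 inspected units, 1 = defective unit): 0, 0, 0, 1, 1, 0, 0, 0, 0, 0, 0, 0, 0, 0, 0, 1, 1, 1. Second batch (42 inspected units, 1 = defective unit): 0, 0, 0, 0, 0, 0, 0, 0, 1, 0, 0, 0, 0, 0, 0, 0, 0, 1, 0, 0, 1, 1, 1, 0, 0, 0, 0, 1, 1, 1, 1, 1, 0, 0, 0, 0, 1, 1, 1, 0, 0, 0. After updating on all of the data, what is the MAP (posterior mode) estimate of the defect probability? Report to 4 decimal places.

0.3759

The Beta prior is conjugate to a Binomial/Bernoulli likelihood; the update adds successes to α and failures to β.
After batch 1: Beta(9.5+5, 3.0+13) = Beta(14.5, 16.0).
After batch 2: Beta(14.5+13, 16.0+29) = Beta(27.5, 45.0).
Mode of Beta(a,b) for a,b>1 is (a−1)/(a+b−2) = 26.5/70.5 = 0.3759.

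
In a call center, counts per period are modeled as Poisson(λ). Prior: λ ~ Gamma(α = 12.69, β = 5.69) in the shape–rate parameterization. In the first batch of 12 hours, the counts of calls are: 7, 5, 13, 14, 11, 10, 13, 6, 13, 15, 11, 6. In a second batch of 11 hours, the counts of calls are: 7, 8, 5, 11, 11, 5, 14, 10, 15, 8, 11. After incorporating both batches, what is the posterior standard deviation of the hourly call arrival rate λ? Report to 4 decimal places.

0.5419

With a Gamma(shape α, rate β) prior, the Poisson likelihood is conjugate: the posterior is Gamma(α + ΣXᵢ, β + n).
Batch 1: sum of counts S = 124 over n = 12 hours.
After batch 1: Gamma(α+S, β+n) = Gamma(12.69+124, 5.69+12) = Gamma(136.69, 17.69).
Batch 2: sum of counts S = 105 over n = 11 hours.
After batch 2: Gamma(α+S, β+n) = Gamma(136.69+105, 17.69+11) = Gamma(241.69, 28.69).
SD = √α/β = √241.69/28.69 = 0.5419.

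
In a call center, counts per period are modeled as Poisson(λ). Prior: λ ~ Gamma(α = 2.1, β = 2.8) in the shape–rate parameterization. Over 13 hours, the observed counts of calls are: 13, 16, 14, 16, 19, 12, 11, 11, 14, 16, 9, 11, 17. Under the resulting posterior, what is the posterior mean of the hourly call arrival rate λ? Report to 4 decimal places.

With a Gamma(shape α, rate β) prior, the Poisson likelihood is conjugate: the posterior is Gamma(α + ΣXᵢ, β + n).
Sum of counts S = 179 over n = 13 hours.
Posterior: Gamma(α+S, β+n) = Gamma(2.1+179, 2.8+13) = Gamma(181.1, 15.8).
Posterior mean = α/β = 181.1/15.8 = 11.4620.

11.4620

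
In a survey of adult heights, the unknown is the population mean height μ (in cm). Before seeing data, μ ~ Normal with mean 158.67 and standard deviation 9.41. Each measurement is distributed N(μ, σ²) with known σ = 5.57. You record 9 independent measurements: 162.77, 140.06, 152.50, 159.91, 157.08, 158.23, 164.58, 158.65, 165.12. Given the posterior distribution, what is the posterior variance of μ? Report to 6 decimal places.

For Normal data with known variance σ², a Normal(μ₀, σ₀²) prior on μ is conjugate. Posterior precision = 1/σ₀² + n/σ²; posterior mean is the precision-weighted average of μ₀ and x̄.
σ₀² = 9.41² = 88.5481, σ² = 5.57² = 31.0249; σ² + n·σ₀² = 31.0249 + 9·88.5481 = 827.9578.
Posterior precision = 1/σ₀² + n/σ² = 1/88.5481 + 9/31.0249 = (σ² + n·σ₀²)/(σ₀²σ²) = 827.9578/(88.5481·31.0249); posterior variance σₙ² = σ₀²σ²/(σ² + n·σ₀²) = 88.5481·31.0249/827.9578 = 3.318039.

3.318039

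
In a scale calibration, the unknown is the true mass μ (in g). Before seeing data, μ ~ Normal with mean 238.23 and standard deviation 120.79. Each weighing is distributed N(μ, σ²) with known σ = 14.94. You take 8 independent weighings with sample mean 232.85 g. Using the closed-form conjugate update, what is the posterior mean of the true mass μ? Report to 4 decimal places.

232.8603

For Normal data with known variance σ², a Normal(μ₀, σ₀²) prior on μ is conjugate. Posterior precision = 1/σ₀² + n/σ²; posterior mean is the precision-weighted average of μ₀ and x̄.
n·x̄ = 8·232.85 = 1862.8.
σ₀² = 120.79² = 14590.2241, σ² = 14.94² = 223.2036; σ² + n·σ₀² = 223.2036 + 8·14590.2241 = 116944.9964.
Posterior mean = (μ₀/σ₀² + n·x̄/σ²)/(1/σ₀² + n/σ²) = (σ²·μ₀ + σ₀²·n·x̄)/(σ² + n·σ₀²) = (223.2036·238.23 + 14590.2241·1862.8)/116944.9964 = 27231843.247108/116944.9964 = 232.8603.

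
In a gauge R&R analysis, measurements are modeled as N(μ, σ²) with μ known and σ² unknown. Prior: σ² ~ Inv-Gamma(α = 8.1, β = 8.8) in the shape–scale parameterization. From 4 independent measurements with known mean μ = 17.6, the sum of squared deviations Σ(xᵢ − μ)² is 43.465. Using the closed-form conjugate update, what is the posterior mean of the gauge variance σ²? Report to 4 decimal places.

With known mean μ and an Inverse-Gamma(α, β) prior on σ², the Normal likelihood is conjugate: posterior is Inv-Gamma(α + n/2, β + Σ(xᵢ−μ)²/2).
Posterior: Inv-Gamma(8.1 + 4/2, 8.8 + 43.465/2) = Inv-Gamma(10.10, 30.5325).
E[σ²|data] = β/(α−1) = 30.5325/9.10 = 3.3552.

3.3552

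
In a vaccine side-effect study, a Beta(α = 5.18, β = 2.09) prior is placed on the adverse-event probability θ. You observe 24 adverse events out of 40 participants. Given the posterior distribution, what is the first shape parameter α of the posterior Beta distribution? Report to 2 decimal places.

29.18

The Beta prior is conjugate to a Binomial/Bernoulli likelihood; the update adds successes to α and failures to β.
Posterior: Beta(α+k, β+n−k) = Beta(5.18+24, 2.09+16) = Beta(29.18, 18.09).
Posterior α = 29.18.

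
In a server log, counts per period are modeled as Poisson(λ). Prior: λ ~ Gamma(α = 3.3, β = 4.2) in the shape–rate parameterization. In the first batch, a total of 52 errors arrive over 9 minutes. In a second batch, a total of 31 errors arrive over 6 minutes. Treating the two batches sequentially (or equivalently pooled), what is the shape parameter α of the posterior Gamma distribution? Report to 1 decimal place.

86.3

With a Gamma(shape α, rate β) prior, the Poisson likelihood is conjugate: the posterior is Gamma(α + ΣXᵢ, β + n).
After batch 1: Gamma(α+S, β+n) = Gamma(3.3+52, 4.2+9) = Gamma(55.3, 13.2).
After batch 2: Gamma(α+S, β+n) = Gamma(55.3+31, 13.2+6) = Gamma(86.3, 19.2).
Posterior α = 86.3.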